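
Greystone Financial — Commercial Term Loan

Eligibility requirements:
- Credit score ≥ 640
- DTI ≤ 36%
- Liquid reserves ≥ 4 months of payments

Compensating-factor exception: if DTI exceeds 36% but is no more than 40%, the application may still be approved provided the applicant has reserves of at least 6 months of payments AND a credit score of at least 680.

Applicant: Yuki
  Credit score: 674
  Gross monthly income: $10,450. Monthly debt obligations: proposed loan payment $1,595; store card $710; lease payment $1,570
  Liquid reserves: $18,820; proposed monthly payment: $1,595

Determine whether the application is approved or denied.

Credit score 674 ≥ 640 (meets base)
Total debts = (1,595 + 710 + 1,570) = 3,875. DTI: 3,875 ÷ 10,450 = 37.1%, over the 36% base limit.
Reserves = 18,820/1,595 = 11.8 months ≥ 4
37.1% falls in the override range (36%–40%), so the compensating-factor test applies.
Override check — reserves: 11.8 mo (ok); score: 674 (below 680).
Compensating-factor requirement not fully met.

Denied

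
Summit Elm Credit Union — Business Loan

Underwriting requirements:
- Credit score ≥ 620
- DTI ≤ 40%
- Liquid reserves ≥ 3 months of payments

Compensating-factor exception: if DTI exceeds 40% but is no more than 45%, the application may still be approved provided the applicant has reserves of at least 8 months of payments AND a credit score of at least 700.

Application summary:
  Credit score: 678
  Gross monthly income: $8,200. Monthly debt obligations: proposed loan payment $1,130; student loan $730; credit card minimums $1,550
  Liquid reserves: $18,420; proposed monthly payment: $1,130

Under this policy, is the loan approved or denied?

Credit score 678 ≥ 620 (meets base)
Total debts = (1,130 + 730 + 1,550) = 3,410. DTI = 3,410/8,200 = 41.6% > 40% — standard DTI limit exceeded.
Liquid reserves cover 18,420/1,130 = 16.3 months — ≥ 3 required
DTI 41.6% is within the 40%–45% exception band; checking compensating factors.
Override check — reserves: 16.3 mo (ok); score: 678 (below 700).
Override conditions not both satisfied; exception does not apply.

Denied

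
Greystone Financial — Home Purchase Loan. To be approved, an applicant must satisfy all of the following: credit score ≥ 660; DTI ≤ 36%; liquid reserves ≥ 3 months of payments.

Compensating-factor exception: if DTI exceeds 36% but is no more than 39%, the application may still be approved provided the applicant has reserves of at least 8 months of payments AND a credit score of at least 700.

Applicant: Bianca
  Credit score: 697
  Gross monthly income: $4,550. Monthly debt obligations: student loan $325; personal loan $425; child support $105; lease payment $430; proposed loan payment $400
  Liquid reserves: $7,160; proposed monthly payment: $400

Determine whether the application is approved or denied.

Denied

Credit score 697 ≥ 660 (meets base)
Total debts = (325 + 425 + 105 + 430 + 400) = 1,685. DTI = 1,685/4,550 = 37% > 36% — standard DTI limit exceeded.
Reserves = 7,160/400 = 17.9 months ≥ 3
DTI 37% is within the 36%–39% exception band; checking compensating factors.
Override check — reserves: 17.9 mo (ok); score: 697 (below 700).
Override conditions not both satisfied; exception does not apply.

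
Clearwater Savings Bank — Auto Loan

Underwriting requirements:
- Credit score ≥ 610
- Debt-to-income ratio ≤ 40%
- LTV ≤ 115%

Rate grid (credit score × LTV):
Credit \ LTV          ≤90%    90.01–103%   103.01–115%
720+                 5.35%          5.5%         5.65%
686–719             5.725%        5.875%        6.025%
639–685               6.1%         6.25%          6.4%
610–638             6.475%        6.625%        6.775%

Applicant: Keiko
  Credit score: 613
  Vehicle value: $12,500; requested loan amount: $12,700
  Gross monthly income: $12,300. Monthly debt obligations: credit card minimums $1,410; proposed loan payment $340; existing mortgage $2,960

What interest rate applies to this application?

Credit score 613 ≥ 610; Total monthly debts = (1,410 + 340 + 2,960) = 4,710. Debt-to-income = 4,710/12,300 = 38.3% — meets 40% limit
Loan-to-value = 12,700/12,500 = 101.6% — pass (115% max)
Score 613 is in the 610–638 band; LTV 101.6% is in the 90.01–103% band → 6.625%.

6.625%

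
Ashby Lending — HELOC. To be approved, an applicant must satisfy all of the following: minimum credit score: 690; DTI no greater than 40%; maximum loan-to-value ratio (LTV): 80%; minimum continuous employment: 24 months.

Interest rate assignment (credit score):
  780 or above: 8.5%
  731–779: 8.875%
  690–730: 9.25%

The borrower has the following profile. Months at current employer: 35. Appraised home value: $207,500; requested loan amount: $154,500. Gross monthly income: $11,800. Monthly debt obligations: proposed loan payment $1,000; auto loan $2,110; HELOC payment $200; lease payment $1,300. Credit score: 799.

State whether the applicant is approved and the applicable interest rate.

Approved at 8.5%

Credit score 799 ≥ 690 (meets minimum)
Total monthly debts = (1,000 + 2,110 + 200 + 1,300) = 4,610. DTI: 4,610 ÷ 11,800 = 39.1%, within the 40% cap
Loan-to-value = 154,500/207,500 = 74.5% — pass (80% max)
Employment 35 ≥ 24 months
All requirements met. Score 799 falls in the 780 or above tier → 8.5%.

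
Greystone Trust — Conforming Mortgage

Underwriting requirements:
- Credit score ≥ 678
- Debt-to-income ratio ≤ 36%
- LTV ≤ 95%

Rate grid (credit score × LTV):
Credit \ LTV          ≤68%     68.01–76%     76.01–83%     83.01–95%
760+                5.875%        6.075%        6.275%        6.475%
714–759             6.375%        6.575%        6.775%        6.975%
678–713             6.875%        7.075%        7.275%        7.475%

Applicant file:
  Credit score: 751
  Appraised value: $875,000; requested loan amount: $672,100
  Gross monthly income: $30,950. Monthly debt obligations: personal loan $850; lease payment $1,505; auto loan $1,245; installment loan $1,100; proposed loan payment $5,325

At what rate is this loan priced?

Credit score 751 ≥ 678; Total monthly debts = (850 + 1,505 + 1,245 + 1,100 + 5,325) = 10,025. Debt-to-income = 10,025/30,950 = 32.4% — meets 36% limit
LTV = 672,100/875,000 = 76.8% ≤ 95%
Score 751 is in the 714–759 band; LTV 76.8% is in the 76.01–83% band → 6.775%.

6.775%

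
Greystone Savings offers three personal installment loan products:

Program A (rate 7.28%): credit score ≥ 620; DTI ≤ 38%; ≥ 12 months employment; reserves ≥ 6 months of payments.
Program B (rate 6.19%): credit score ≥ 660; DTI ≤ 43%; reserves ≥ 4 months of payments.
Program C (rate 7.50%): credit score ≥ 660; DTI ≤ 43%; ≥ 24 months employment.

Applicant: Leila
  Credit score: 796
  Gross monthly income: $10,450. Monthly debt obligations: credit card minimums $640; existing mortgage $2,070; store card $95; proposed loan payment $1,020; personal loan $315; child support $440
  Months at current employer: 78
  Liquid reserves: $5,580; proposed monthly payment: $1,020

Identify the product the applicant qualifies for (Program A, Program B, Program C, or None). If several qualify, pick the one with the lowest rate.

None

Total debts = (640 + 2,070 + 95 + 1,020 + 315 + 440) = 4,580; DTI = 4,580/10,450 = 43.8%.
Reserves = 5,580/1,020 = 5.5 months.
Program A: score 796 ≥ 620; DTI 43.8% > 38%; employment 78 ≥ 12 mo; reserves 5.5 < 6 mo → does not qualify.
Program B: score 796 ≥ 660; DTI 43.8% > 43%; reserves 5.5 ≥ 4 mo → does not qualify.
Program C: score 796 ≥ 660; DTI 43.8% > 43%; employment 78 ≥ 24 mo → does not qualify.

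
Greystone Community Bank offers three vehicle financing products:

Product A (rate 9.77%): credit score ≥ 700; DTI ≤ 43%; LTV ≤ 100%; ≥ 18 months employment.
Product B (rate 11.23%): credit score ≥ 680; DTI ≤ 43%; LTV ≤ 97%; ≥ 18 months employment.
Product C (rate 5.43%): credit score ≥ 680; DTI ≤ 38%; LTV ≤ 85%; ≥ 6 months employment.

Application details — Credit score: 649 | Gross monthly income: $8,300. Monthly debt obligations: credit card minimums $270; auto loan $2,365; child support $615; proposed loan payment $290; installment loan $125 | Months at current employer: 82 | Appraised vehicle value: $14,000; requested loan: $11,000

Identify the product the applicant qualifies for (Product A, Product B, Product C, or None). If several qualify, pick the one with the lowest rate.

None

Total debts = (270 + 2,365 + 615 + 290 + 125) = 3,665; DTI = 3,665/8,300 = 44.2%.
LTV = 11,000/14,000 = 78.6%.
Product A: score 649 < 700; DTI 44.2% > 43%; LTV 78.6% ≤ 100%; employment 82 ≥ 18 mo → does not qualify.
Product B: score 649 < 680; DTI 44.2% > 43%; LTV 78.6% ≤ 97%; employment 82 ≥ 18 mo → does not qualify.
Product C: score 649 < 680; DTI 44.2% > 38%; LTV 78.6% ≤ 85%; employment 82 ≥ 6 mo → does not qualify.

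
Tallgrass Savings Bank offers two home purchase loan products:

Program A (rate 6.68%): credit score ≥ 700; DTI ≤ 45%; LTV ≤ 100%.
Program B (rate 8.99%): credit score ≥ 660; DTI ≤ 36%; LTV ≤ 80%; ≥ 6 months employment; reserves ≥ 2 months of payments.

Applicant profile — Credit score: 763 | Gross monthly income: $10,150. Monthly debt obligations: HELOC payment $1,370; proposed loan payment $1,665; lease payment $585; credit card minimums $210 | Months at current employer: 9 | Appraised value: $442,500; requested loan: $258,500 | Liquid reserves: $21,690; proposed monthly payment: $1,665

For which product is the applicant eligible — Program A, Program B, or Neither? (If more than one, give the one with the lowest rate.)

Program A

Total debts = (1,370 + 1,665 + 585 + 210) = 3,830; DTI = 3,830/10,150 = 37.7%.
LTV = 258,500/442,500 = 58.4%.
Reserves = 21,690/1,665 = 13.0 months.
Program A: score 763 ≥ 700; DTI 37.7% ≤ 45%; LTV 58.4% ≤ 100% → qualifies.
Program B: score 763 ≥ 660; DTI 37.7% > 36%; LTV 58.4% ≤ 80%; employment 9 ≥ 6 mo; reserves 13.0 ≥ 2 mo → does not qualify.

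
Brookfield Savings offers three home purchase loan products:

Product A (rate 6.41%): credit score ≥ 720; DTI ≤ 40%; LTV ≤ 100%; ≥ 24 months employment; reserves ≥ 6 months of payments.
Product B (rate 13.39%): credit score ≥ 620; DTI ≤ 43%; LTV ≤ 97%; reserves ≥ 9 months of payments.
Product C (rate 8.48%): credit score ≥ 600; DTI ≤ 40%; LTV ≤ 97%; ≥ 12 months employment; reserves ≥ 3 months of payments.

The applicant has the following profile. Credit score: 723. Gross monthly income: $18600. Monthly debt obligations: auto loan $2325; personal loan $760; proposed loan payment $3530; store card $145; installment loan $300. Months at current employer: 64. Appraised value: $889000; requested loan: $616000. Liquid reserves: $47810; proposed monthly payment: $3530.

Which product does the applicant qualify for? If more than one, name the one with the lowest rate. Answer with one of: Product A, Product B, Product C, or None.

Product A

Total debts = (2,325 + 760 + 3,530 + 145 + 300) = 7,060; DTI = 7,060/18,600 = 38%.
LTV = 616,000/889,000 = 69.3%.
Reserves = 47,810/3,530 = 13.5 months.
Product A: score 723 ≥ 720; DTI 38% ≤ 40%; LTV 69.3% ≤ 100%; employment 64 ≥ 24 mo; reserves 13.5 ≥ 6 mo → qualifies.
Product B: score 723 ≥ 620; DTI 38% ≤ 43%; LTV 69.3% ≤ 97%; reserves 13.5 ≥ 9 mo → qualifies.
Product C: score 723 ≥ 600; DTI 38% ≤ 40%; LTV 69.3% ≤ 97%; employment 64 ≥ 12 mo; reserves 13.5 ≥ 3 mo → qualifies.
Qualifying: Product A, Product B, Product C. Lowest rate is 6.41% → Product A.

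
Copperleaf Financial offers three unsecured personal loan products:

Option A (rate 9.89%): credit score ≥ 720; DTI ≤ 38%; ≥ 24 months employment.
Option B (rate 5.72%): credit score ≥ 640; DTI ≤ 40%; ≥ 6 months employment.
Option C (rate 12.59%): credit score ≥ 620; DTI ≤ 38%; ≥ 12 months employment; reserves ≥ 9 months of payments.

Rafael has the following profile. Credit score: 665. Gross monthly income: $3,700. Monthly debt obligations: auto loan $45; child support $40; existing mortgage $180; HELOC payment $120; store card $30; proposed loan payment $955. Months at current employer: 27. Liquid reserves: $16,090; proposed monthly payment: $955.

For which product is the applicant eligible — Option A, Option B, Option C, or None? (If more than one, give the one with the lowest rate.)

Option B

Total debts = (45 + 40 + 180 + 120 + 30 + 955) = 1,370; DTI = 1,370/3,700 = 37%.
Reserves = 16,090/955 = 16.8 months.
Option A: score 665 < 720; DTI 37% ≤ 38%; employment 27 ≥ 24 mo → does not qualify.
Option B: score 665 ≥ 640; DTI 37% ≤ 40%; employment 27 ≥ 6 mo → qualifies.
Option C: score 665 ≥ 620; DTI 37% ≤ 38%; employment 27 ≥ 12 mo; reserves 16.8 ≥ 9 mo → qualifies.
Qualifying: Option B, Option C. Lowest rate is 5.72% → Option B.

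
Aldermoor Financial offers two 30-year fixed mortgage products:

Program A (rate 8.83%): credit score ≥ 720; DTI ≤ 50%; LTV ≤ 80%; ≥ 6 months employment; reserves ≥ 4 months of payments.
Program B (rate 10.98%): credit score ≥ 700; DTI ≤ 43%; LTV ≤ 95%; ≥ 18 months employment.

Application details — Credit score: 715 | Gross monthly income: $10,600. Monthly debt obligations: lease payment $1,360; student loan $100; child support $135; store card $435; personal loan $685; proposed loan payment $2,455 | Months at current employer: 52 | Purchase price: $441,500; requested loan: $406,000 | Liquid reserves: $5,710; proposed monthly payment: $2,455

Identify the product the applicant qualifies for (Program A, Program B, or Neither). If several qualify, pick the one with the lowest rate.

Total debts = (1,360 + 100 + 135 + 435 + 685 + 2,455) = 5,170; DTI = 5,170/10,600 = 48.8%.
LTV = 406,000/441,500 = 92%.
Reserves = 5,710/2,455 = 2.3 months.
Program A: score 715 < 720; DTI 48.8% ≤ 50%; LTV 92% > 80%; employment 52 ≥ 6 mo; reserves 2.3 < 4 mo → does not qualify.
Program B: score 715 ≥ 700; DTI 48.8% > 43%; LTV 92% ≤ 95%; employment 52 ≥ 18 mo → does not qualify.

Neither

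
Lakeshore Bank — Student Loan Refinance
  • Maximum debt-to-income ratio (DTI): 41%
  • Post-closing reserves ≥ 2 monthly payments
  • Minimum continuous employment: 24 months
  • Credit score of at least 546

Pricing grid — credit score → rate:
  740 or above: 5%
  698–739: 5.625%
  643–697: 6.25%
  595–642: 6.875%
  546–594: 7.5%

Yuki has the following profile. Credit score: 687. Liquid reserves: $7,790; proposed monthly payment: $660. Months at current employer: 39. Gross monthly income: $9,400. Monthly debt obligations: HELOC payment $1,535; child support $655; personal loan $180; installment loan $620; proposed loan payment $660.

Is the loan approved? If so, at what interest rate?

Credit score 687 ≥ 546 (meets minimum)
Employment 39 ≥ 24 months
Total monthly debts = (1,535 + 655 + 180 + 620 + 660) = 3,650. DTI: 3,650 ÷ 9,400 = 38.8%, within the 41% cap
Reserves: 7,790 ÷ 660 = 11.8 months (meets 2-month minimum)
All requirements met. Score 687 falls in the 643–697 tier → 6.25%.

Approved at 6.25%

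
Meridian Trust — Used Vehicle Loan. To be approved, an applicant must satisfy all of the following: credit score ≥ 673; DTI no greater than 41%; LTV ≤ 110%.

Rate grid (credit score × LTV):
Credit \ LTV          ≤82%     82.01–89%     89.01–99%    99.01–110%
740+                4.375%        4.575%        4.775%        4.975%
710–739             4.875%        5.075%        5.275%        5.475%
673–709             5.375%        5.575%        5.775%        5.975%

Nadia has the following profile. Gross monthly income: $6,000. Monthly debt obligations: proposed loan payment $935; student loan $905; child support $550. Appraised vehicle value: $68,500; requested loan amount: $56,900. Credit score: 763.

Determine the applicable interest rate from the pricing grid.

Credit score 763 ≥ 673; Total monthly debts = (935 + 905 + 550) = 2,390. DTI: 2,390 ÷ 6,000 = 39.8%, within the 41% cap
Loan-to-value = 56,900/68,500 = 83.1% — pass (110% max)
Row: 763 falls in 740+. Column: 83.1% falls in 82.01–89%. Rate = 4.575%.

4.575%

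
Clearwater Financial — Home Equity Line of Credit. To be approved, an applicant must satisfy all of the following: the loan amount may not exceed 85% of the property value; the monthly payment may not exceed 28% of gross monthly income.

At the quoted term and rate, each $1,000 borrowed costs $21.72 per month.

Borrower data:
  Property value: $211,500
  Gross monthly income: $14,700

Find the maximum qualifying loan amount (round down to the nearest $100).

Payment cap: 28% × $14,700 = $4,116/month.
At $21.72 per $1,000, that supports 4,116/21.72 × 1,000 ≈ $189,502 → $189,500.
LTV cap: 85% × $211,500 = $179,775 → $179,700.
Binding constraint: loan-to-value.

$179,700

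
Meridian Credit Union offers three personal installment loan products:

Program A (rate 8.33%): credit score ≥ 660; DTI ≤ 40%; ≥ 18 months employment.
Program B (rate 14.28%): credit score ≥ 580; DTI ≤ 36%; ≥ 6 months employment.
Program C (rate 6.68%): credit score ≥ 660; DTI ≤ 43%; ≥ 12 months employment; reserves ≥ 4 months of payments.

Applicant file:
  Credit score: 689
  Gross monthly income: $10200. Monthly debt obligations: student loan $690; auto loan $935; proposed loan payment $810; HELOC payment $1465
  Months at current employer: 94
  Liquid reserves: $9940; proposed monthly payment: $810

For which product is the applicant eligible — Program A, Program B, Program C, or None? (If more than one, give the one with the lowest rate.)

Total debts = (690 + 935 + 810 + 1,465) = 3,900; DTI = 3,900/10,200 = 38.2%.
Reserves = 9,940/810 = 12.3 months.
Program A: score 689 ≥ 660; DTI 38.2% ≤ 40%; employment 94 ≥ 18 mo → qualifies.
Program B: score 689 ≥ 580; DTI 38.2% > 36%; employment 94 ≥ 6 mo → does not qualify.
Program C: score 689 ≥ 660; DTI 38.2% ≤ 43%; employment 94 ≥ 12 mo; reserves 12.3 ≥ 4 mo → qualifies.
Qualifying: Program A, Program C. Lowest rate is 6.68% → Program C.

Program C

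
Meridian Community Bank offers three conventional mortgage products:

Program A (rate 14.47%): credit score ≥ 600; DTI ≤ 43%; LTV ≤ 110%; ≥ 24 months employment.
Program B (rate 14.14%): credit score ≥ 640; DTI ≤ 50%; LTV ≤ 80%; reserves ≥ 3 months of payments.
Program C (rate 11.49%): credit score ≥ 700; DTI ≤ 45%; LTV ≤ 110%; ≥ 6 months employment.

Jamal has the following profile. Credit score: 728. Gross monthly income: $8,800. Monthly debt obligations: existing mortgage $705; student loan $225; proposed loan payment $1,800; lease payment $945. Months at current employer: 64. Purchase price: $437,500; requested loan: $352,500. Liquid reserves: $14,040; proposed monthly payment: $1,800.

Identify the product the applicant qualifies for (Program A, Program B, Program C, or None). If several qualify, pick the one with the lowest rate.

Total debts = (705 + 225 + 1,800 + 945) = 3,675; DTI = 3,675/8,800 = 41.8%.
LTV = 352,500/437,500 = 80.6%.
Reserves = 14,040/1,800 = 7.8 months.
Program A: score 728 ≥ 600; DTI 41.8% ≤ 43%; LTV 80.6% ≤ 110%; employment 64 ≥ 24 mo → qualifies.
Program B: score 728 ≥ 640; DTI 41.8% ≤ 50%; LTV 80.6% > 80%; reserves 7.8 ≥ 3 mo → does not qualify.
Program C: score 728 ≥ 700; DTI 41.8% ≤ 45%; LTV 80.6% ≤ 110%; employment 64 ≥ 6 mo → qualifies.
Qualifying: Program A, Program C. Lowest rate is 11.49% → Program C.

Program C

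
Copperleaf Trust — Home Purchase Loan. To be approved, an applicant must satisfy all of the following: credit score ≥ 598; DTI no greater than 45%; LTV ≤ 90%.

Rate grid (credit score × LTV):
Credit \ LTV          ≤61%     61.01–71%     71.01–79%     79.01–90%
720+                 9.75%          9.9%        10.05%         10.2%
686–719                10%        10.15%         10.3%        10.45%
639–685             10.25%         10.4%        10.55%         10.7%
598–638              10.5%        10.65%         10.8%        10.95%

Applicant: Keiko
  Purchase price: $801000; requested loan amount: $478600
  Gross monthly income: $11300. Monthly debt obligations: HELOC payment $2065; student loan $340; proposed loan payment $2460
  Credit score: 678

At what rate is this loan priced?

Credit score 678 ≥ 598; Total monthly debts = (2,065 + 340 + 2,460) = 4,865. Debt-to-income = 4,865/11,300 = 43.1% — meets 45% limit
LTV: 478,600 ÷ 801,000 = 59.8%, within 90% cap
Row: 678 falls in 639–685. Column: 59.8% falls in ≤61%. Rate = 10.25%.

10.25%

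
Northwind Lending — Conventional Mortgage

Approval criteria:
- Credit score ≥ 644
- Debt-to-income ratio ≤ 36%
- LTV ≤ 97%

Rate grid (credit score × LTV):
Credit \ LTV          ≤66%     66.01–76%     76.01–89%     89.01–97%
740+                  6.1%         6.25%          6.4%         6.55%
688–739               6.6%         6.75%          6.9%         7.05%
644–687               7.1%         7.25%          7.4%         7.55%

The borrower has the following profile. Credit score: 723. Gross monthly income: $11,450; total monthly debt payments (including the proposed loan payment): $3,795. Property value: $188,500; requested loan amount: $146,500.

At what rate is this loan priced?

6.9%

Credit score 723 ≥ 644; DTI: 3,795 ÷ 11,450 = 33.1%, within the 36% cap
LTV = 146,500/188,500 = 77.7% ≤ 97%
Credit 723 → row 688–739; LTV 77.7% → column 76.01–89%. Grid cell → 6.9%.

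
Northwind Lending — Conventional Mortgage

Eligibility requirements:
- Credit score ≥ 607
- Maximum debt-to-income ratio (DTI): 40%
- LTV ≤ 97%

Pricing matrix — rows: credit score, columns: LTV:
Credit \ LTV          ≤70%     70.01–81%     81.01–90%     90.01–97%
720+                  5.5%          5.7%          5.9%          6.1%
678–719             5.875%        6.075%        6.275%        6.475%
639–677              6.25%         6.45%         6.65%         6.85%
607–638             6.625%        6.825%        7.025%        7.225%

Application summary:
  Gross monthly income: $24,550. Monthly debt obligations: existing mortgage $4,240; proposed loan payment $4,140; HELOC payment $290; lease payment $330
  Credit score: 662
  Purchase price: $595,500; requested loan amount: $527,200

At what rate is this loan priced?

6.65%

Credit score 662 ≥ 607; Total monthly debts = (4,240 + 4,140 + 290 + 330) = 9,000. Debt-to-income = 9,000/24,550 = 36.7% — meets 40% limit
LTV: 527,200 ÷ 595,500 = 88.5%, within 97% cap
Row: 662 falls in 639–677. Column: 88.5% falls in 81.01–90%. Rate = 6.65%.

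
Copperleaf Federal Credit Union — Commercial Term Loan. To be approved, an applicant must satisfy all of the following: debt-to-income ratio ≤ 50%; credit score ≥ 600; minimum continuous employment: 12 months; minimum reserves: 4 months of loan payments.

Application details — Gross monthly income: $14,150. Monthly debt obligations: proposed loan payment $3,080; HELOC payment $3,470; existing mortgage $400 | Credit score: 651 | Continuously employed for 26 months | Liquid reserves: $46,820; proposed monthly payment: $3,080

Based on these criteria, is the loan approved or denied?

Approved

Total monthly debts = (3,080 + 3,470 + 400) = 6,950. Debt-to-income = 6,950/14,150 = 49.1% — meets 50% limit
Credit score 651 ≥ 600 (meets)
Employment 26 ≥ 12 months
Liquid reserves cover 46,820/3,080 = 15.2 months — ≥ 4 required
All criteria satisfied.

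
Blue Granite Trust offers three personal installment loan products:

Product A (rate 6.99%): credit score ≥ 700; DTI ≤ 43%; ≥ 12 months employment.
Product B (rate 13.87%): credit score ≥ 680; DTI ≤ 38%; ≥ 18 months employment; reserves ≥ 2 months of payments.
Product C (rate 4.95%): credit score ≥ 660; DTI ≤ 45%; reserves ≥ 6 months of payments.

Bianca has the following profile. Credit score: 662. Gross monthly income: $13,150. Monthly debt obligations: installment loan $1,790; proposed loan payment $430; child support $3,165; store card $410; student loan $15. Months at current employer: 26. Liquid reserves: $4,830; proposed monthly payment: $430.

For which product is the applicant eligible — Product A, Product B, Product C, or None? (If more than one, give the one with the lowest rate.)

Product C

Total debts = (1,790 + 430 + 3,165 + 410 + 15) = 5,810; DTI = 5,810/13,150 = 44.2%.
Reserves = 4,830/430 = 11.2 months.
Product A: score 662 < 700; DTI 44.2% > 43%; employment 26 ≥ 12 mo → does not qualify.
Product B: score 662 < 680; DTI 44.2% > 38%; employment 26 ≥ 18 mo; reserves 11.2 ≥ 2 mo → does not qualify.
Product C: score 662 ≥ 660; DTI 44.2% ≤ 45%; reserves 11.2 ≥ 6 mo → qualifies.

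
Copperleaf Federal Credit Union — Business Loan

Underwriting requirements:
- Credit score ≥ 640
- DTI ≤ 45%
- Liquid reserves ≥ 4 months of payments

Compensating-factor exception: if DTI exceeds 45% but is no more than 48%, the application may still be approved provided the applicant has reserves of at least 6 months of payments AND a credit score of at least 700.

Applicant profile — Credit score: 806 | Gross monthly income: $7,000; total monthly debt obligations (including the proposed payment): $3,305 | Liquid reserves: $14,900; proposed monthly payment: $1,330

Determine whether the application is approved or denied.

Approved

Credit score 806 ≥ 640 (meets base)
DTI = 3,305/7,000 = 47.2% > 45% — standard DTI limit exceeded.
Reserves = 14,900/1,330 = 11.2 months ≥ 4
DTI 47.2% is within the 45%–48% exception band; checking compensating factors.
Reserves 11.2 ≥ 6 months; credit score 806 ≥ 700.
Both compensating conditions met → exception applies.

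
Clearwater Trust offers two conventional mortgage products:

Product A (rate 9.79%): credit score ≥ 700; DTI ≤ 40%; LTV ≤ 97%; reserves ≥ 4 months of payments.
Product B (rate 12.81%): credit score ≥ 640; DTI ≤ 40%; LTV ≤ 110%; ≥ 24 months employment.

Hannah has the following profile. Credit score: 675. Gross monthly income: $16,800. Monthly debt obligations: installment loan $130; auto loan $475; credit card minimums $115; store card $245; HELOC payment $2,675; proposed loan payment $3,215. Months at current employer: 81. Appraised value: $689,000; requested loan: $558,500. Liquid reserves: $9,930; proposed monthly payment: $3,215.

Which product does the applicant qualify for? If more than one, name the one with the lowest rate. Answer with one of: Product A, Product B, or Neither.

Total debts = (130 + 475 + 115 + 245 + 2,675 + 3,215) = 6,855; DTI = 6,855/16,800 = 40.8%.
LTV = 558,500/689,000 = 81.1%.
Reserves = 9,930/3,215 = 3.1 months.
Product A: score 675 < 700; DTI 40.8% > 40%; LTV 81.1% ≤ 97%; reserves 3.1 < 4 mo → does not qualify.
Product B: score 675 ≥ 640; DTI 40.8% > 40%; LTV 81.1% ≤ 110%; employment 81 ≥ 24 mo → does not qualify.

Neither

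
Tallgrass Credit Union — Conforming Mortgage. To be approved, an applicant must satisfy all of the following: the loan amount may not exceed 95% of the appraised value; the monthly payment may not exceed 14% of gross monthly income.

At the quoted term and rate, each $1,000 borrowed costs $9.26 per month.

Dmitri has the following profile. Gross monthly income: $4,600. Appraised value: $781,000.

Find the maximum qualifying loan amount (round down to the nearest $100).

$69,500

Payment cap: 14% × $4,600 = $644/month.
At $9.26 per $1,000, that supports 644/9.26 × 1,000 ≈ $69,546 → $69,500.
LTV cap: 95% × $781,000 = $741,950 → $741,900.
Binding constraint: payment-to-income.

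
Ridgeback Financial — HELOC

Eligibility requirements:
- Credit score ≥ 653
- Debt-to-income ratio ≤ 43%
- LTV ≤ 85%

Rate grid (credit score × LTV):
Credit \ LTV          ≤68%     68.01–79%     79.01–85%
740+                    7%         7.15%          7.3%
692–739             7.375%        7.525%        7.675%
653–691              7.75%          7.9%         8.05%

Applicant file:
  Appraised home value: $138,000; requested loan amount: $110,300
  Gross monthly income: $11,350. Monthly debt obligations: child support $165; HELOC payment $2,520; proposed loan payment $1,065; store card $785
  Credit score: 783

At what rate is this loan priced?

7.3%

Credit score 783 ≥ 653; Total monthly debts = (165 + 2,520 + 1,065 + 785) = 4,535. DTI = 4,535/11,350 = 40% ≤ 43%
LTV: 110,300 ÷ 138,000 = 79.9%, within 85% cap
Row: 783 falls in 740+. Column: 79.9% falls in 79.01–85%. Rate = 7.3%.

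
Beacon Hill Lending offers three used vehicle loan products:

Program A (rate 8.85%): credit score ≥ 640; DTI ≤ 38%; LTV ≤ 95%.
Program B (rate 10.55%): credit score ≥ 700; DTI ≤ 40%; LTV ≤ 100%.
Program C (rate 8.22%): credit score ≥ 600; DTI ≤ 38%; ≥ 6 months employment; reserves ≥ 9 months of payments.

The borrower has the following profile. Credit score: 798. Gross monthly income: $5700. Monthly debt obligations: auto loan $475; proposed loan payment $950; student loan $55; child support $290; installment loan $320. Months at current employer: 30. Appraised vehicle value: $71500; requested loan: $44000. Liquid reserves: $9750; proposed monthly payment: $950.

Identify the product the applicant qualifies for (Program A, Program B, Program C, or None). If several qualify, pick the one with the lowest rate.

Total debts = (475 + 950 + 55 + 290 + 320) = 2,090; DTI = 2,090/5,700 = 36.7%.
LTV = 44,000/71,500 = 61.5%.
Reserves = 9,750/950 = 10.3 months.
Program A: score 798 ≥ 640; DTI 36.7% ≤ 38%; LTV 61.5% ≤ 95% → qualifies.
Program B: score 798 ≥ 700; DTI 36.7% ≤ 40%; LTV 61.5% ≤ 100% → qualifies.
Program C: score 798 ≥ 600; DTI 36.7% ≤ 38%; employment 30 ≥ 6 mo; reserves 10.3 ≥ 9 mo → qualifies.
Qualifying: Program A, Program B, Program C. Lowest rate is 8.22% → Program C.

Program C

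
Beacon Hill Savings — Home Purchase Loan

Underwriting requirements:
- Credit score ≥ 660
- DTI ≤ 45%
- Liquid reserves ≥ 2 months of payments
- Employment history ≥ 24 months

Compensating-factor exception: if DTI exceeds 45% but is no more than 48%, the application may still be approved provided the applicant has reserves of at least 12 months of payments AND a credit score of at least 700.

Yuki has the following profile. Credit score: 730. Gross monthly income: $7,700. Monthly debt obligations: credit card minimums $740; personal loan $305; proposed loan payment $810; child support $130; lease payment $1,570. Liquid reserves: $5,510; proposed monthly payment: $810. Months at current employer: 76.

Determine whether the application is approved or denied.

Denied

Credit score 730 ≥ 660 (meets base)
Total debts = (740 + 305 + 810 + 130 + 1,570) = 3,555. DTI = 3,555/7,700 = 46.2% > 45% — standard DTI limit exceeded.
Reserves: 5,510 ÷ 810 = 6.8 months (meets 2-month minimum)
Employment 76 ≥ 24 months
46.2% falls in the override range (45%–48%), so the compensating-factor test applies.
Reserves 6.8 < 12 months; credit score 730 ≥ 700.
Compensating-factor requirement not fully met.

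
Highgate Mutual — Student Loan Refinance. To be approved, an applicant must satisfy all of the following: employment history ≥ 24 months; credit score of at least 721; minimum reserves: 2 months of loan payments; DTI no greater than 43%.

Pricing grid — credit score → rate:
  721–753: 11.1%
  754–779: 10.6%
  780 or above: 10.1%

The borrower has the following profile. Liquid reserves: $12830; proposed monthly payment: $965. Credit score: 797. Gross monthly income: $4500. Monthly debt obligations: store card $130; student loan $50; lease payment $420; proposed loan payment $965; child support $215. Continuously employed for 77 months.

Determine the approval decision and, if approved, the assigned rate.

Credit score 797 ≥ 721 (meets minimum)
Reserves = 12,830/965 = 13.3 months ≥ 2
Total monthly debts = (130 + 50 + 420 + 965 + 215) = 1,780. DTI: 1,780 ÷ 4,500 = 39.6%, within the 43% cap
Employment 77 ≥ 24 months
All requirements met. Score 797 falls in the 780 or above tier → 10.1%.

Approved at 10.1%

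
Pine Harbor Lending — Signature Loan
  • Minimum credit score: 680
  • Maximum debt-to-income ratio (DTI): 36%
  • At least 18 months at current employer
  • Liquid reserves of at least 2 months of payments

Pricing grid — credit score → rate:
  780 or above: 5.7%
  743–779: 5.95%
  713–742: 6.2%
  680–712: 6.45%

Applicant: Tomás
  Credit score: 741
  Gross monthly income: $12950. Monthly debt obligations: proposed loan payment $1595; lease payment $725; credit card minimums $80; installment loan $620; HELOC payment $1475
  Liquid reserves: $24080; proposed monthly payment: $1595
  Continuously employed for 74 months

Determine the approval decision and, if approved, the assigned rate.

Credit score 741 ≥ 680 (meets minimum)
Employment 74 ≥ 18 months
Reserves = 24,080/1,595 = 15.1 months ≥ 2
Total monthly debts = (1,595 + 725 + 80 + 620 + 1,475) = 4,495. Debt-to-income = 4,495/12,950 = 34.7% — meets 36% limit
All requirements met. Score 741 falls in the 713–742 tier → 6.2%.

Approved at 6.2%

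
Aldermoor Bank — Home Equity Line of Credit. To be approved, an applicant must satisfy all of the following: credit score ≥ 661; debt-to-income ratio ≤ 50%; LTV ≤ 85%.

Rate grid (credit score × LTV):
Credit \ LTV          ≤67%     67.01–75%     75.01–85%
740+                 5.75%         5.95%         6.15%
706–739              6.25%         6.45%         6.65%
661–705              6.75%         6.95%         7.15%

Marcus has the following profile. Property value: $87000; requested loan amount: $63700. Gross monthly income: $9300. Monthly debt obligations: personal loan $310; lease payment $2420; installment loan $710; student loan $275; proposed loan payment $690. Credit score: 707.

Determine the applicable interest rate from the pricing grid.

6.45%

Credit score 707 ≥ 661; Total monthly debts = (310 + 2,420 + 710 + 275 + 690) = 4,405. DTI = 4,405/9,300 = 47.4% ≤ 50%
LTV: 63,700 ÷ 87,000 = 73.2%, within 85% cap
Credit 707 → row 706–739; LTV 73.2% → column 67.01–75%. Grid cell → 6.45%.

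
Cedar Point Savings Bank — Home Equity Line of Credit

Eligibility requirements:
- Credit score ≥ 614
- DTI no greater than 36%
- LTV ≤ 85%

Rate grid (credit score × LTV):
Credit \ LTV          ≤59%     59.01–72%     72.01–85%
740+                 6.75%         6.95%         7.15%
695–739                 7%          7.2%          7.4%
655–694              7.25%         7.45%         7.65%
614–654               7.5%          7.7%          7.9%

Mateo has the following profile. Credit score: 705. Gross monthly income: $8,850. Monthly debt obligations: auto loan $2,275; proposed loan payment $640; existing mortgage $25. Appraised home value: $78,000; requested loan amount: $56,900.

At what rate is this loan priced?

7.4%

Credit score 705 ≥ 614; Total monthly debts = (2,275 + 640 + 25) = 2,940. DTI = 2,940/8,850 = 33.2% ≤ 36%
LTV: 56,900 ÷ 78,000 = 72.9%, within 85% cap
Score 705 is in the 695–739 band; LTV 72.9% is in the 72.01–85% band → 7.4%.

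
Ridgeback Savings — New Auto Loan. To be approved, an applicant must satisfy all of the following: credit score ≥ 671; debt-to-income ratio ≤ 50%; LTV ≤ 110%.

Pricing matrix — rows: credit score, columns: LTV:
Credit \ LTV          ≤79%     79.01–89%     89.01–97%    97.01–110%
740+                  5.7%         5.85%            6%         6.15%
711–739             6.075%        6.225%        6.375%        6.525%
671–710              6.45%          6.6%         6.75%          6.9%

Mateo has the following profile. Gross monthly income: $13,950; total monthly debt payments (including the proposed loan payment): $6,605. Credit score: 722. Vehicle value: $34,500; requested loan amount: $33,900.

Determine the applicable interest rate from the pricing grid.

6.525%

Credit score 722 ≥ 671; Debt-to-income = 6,605/13,950 = 47.3% — meets 50% limit
LTV = 33,900/34,500 = 98.3% ≤ 110%
Row: 722 falls in 711–739. Column: 98.3% falls in 97.01–110%. Rate = 6.525%.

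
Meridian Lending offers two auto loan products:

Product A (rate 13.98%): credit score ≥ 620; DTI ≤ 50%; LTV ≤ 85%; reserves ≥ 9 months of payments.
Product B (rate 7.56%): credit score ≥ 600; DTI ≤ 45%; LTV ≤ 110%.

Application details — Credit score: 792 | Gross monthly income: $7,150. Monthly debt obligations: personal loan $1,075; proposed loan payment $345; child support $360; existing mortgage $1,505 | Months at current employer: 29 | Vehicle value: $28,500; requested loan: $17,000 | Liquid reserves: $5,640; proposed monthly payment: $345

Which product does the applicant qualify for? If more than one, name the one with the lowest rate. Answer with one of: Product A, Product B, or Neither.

Product A

Total debts = (1,075 + 345 + 360 + 1,505) = 3,285; DTI = 3,285/7,150 = 45.9%.
LTV = 17,000/28,500 = 59.6%.
Reserves = 5,640/345 = 16.3 months.
Product A: score 792 ≥ 620; DTI 45.9% ≤ 50%; LTV 59.6% ≤ 85%; reserves 16.3 ≥ 9 mo → qualifies.
Product B: score 792 ≥ 600; DTI 45.9% > 45%; LTV 59.6% ≤ 110% → does not qualify.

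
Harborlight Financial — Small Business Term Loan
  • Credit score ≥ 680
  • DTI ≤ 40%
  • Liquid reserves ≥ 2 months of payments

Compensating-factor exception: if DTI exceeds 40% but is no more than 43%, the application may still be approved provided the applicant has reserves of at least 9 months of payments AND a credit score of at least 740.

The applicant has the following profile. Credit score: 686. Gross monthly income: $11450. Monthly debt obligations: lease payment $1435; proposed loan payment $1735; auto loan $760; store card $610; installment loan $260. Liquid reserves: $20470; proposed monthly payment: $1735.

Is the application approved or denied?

Credit score 686 ≥ 680 (meets base)
Total debts = (1,435 + 1,735 + 760 + 610 + 260) = 4,800. DTI: 4,800 ÷ 11,450 = 41.9%, over the 40% base limit.
Reserves: 20,470 ÷ 1,735 = 11.8 months (meets 2-month minimum)
41.9% falls in the override range (40%–43%), so the compensating-factor test applies.
Reserves 11.8 ≥ 9 months; credit score 686 < 740.
Override conditions not both satisfied; exception does not apply.

Denied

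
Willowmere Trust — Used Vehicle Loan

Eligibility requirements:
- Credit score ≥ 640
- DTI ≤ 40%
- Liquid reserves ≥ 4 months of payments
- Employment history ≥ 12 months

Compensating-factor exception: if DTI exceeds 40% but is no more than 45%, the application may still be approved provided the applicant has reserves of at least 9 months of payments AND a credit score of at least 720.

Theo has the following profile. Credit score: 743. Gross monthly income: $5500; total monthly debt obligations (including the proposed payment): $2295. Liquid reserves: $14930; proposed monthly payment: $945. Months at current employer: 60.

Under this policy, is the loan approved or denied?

Credit score 743 ≥ 640 (meets base)
DTI: 2,295 ÷ 5,500 = 41.7%, over the 40% base limit.
Liquid reserves cover 14,930/945 = 15.8 months — ≥ 4 required
Employment 60 ≥ 12 months
DTI 41.7% is within the 40%–45% exception band; checking compensating factors.
Reserves 15.8 ≥ 9 months; credit score 743 ≥ 720.
Both compensating conditions met → exception applies.

Approved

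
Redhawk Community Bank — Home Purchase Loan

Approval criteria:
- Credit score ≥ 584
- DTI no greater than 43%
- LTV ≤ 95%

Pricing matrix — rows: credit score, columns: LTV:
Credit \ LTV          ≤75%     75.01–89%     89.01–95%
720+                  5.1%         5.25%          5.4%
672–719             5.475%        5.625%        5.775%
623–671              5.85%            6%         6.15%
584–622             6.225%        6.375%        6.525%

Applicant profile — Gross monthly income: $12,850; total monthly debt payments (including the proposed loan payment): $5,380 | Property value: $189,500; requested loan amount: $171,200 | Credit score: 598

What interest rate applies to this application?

6.525%

Credit score 598 ≥ 584; DTI: 5,380 ÷ 12,850 = 41.9%, within the 43% cap
Loan-to-value = 171,200/189,500 = 90.3% — pass (95% max)
Credit 598 → row 584–622; LTV 90.3% → column 89.01–95%. Grid cell → 6.525%.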